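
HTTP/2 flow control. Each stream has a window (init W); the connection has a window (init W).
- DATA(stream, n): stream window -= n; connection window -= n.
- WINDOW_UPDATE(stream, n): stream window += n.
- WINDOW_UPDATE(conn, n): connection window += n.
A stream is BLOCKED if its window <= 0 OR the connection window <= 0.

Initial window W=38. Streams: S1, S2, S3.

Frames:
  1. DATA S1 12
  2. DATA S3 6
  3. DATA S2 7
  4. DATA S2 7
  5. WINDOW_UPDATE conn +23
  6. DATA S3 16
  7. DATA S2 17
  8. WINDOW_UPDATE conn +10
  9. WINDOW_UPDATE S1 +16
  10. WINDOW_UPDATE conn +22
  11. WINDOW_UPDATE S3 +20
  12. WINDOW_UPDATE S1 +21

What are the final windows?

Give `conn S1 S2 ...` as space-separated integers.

Answer: 28 63 7 36

Derivation:
Op 1: conn=26 S1=26 S2=38 S3=38 blocked=[]
Op 2: conn=20 S1=26 S2=38 S3=32 blocked=[]
Op 3: conn=13 S1=26 S2=31 S3=32 blocked=[]
Op 4: conn=6 S1=26 S2=24 S3=32 blocked=[]
Op 5: conn=29 S1=26 S2=24 S3=32 blocked=[]
Op 6: conn=13 S1=26 S2=24 S3=16 blocked=[]
Op 7: conn=-4 S1=26 S2=7 S3=16 blocked=[1, 2, 3]
Op 8: conn=6 S1=26 S2=7 S3=16 blocked=[]
Op 9: conn=6 S1=42 S2=7 S3=16 blocked=[]
Op 10: conn=28 S1=42 S2=7 S3=16 blocked=[]
Op 11: conn=28 S1=42 S2=7 S3=36 blocked=[]
Op 12: conn=28 S1=63 S2=7 S3=36 blocked=[]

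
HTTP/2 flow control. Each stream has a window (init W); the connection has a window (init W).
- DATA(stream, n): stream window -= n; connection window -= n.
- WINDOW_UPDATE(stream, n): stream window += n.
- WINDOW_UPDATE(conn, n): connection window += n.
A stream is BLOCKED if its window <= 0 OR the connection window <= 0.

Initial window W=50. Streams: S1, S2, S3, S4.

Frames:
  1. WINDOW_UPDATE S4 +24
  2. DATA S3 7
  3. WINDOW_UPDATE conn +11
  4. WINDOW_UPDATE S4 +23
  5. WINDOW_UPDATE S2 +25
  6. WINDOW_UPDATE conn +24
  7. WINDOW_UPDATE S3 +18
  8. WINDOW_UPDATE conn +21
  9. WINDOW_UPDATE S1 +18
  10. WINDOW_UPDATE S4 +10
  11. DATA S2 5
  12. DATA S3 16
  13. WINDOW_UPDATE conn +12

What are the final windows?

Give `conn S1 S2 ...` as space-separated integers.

Op 1: conn=50 S1=50 S2=50 S3=50 S4=74 blocked=[]
Op 2: conn=43 S1=50 S2=50 S3=43 S4=74 blocked=[]
Op 3: conn=54 S1=50 S2=50 S3=43 S4=74 blocked=[]
Op 4: conn=54 S1=50 S2=50 S3=43 S4=97 blocked=[]
Op 5: conn=54 S1=50 S2=75 S3=43 S4=97 blocked=[]
Op 6: conn=78 S1=50 S2=75 S3=43 S4=97 blocked=[]
Op 7: conn=78 S1=50 S2=75 S3=61 S4=97 blocked=[]
Op 8: conn=99 S1=50 S2=75 S3=61 S4=97 blocked=[]
Op 9: conn=99 S1=68 S2=75 S3=61 S4=97 blocked=[]
Op 10: conn=99 S1=68 S2=75 S3=61 S4=107 blocked=[]
Op 11: conn=94 S1=68 S2=70 S3=61 S4=107 blocked=[]
Op 12: conn=78 S1=68 S2=70 S3=45 S4=107 blocked=[]
Op 13: conn=90 S1=68 S2=70 S3=45 S4=107 blocked=[]

Answer: 90 68 70 45 107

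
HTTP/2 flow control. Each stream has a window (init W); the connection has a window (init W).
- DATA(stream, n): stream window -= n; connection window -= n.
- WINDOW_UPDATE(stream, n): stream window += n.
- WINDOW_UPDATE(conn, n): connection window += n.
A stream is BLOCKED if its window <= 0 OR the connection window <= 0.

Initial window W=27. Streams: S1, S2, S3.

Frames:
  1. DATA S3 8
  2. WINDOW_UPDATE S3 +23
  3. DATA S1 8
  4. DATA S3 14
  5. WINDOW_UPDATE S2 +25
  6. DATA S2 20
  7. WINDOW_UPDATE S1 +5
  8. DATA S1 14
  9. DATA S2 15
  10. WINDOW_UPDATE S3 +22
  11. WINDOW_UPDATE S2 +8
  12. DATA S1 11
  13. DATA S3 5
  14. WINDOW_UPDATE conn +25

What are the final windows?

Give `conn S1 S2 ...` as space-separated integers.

Answer: -43 -1 25 45

Derivation:
Op 1: conn=19 S1=27 S2=27 S3=19 blocked=[]
Op 2: conn=19 S1=27 S2=27 S3=42 blocked=[]
Op 3: conn=11 S1=19 S2=27 S3=42 blocked=[]
Op 4: conn=-3 S1=19 S2=27 S3=28 blocked=[1, 2, 3]
Op 5: conn=-3 S1=19 S2=52 S3=28 blocked=[1, 2, 3]
Op 6: conn=-23 S1=19 S2=32 S3=28 blocked=[1, 2, 3]
Op 7: conn=-23 S1=24 S2=32 S3=28 blocked=[1, 2, 3]
Op 8: conn=-37 S1=10 S2=32 S3=28 blocked=[1, 2, 3]
Op 9: conn=-52 S1=10 S2=17 S3=28 blocked=[1, 2, 3]
Op 10: conn=-52 S1=10 S2=17 S3=50 blocked=[1, 2, 3]
Op 11: conn=-52 S1=10 S2=25 S3=50 blocked=[1, 2, 3]
Op 12: conn=-63 S1=-1 S2=25 S3=50 blocked=[1, 2, 3]
Op 13: conn=-68 S1=-1 S2=25 S3=45 blocked=[1, 2, 3]
Op 14: conn=-43 S1=-1 S2=25 S3=45 blocked=[1, 2, 3]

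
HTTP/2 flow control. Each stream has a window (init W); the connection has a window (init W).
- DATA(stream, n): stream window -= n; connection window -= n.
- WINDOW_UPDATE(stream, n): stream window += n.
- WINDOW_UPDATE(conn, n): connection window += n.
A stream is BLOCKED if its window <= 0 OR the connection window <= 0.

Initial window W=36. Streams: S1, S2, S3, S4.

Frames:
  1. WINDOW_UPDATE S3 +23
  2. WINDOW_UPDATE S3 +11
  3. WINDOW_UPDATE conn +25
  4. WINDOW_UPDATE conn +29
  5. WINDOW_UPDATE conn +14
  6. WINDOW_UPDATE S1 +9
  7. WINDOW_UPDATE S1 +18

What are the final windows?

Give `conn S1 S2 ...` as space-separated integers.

Op 1: conn=36 S1=36 S2=36 S3=59 S4=36 blocked=[]
Op 2: conn=36 S1=36 S2=36 S3=70 S4=36 blocked=[]
Op 3: conn=61 S1=36 S2=36 S3=70 S4=36 blocked=[]
Op 4: conn=90 S1=36 S2=36 S3=70 S4=36 blocked=[]
Op 5: conn=104 S1=36 S2=36 S3=70 S4=36 blocked=[]
Op 6: conn=104 S1=45 S2=36 S3=70 S4=36 blocked=[]
Op 7: conn=104 S1=63 S2=36 S3=70 S4=36 blocked=[]

Answer: 104 63 36 70 36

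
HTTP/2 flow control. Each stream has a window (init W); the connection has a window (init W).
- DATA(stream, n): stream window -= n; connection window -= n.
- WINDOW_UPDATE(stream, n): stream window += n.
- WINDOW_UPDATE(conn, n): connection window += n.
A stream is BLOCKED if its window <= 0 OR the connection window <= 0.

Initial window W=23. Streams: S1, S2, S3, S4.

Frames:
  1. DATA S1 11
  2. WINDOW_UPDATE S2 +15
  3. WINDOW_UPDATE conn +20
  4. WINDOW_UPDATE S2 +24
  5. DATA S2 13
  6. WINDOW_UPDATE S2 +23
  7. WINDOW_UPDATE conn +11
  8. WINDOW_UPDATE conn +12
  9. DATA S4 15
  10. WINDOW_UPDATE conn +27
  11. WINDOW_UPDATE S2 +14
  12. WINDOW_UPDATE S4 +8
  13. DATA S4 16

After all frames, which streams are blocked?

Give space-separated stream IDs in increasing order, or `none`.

Op 1: conn=12 S1=12 S2=23 S3=23 S4=23 blocked=[]
Op 2: conn=12 S1=12 S2=38 S3=23 S4=23 blocked=[]
Op 3: conn=32 S1=12 S2=38 S3=23 S4=23 blocked=[]
Op 4: conn=32 S1=12 S2=62 S3=23 S4=23 blocked=[]
Op 5: conn=19 S1=12 S2=49 S3=23 S4=23 blocked=[]
Op 6: conn=19 S1=12 S2=72 S3=23 S4=23 blocked=[]
Op 7: conn=30 S1=12 S2=72 S3=23 S4=23 blocked=[]
Op 8: conn=42 S1=12 S2=72 S3=23 S4=23 blocked=[]
Op 9: conn=27 S1=12 S2=72 S3=23 S4=8 blocked=[]
Op 10: conn=54 S1=12 S2=72 S3=23 S4=8 blocked=[]
Op 11: conn=54 S1=12 S2=86 S3=23 S4=8 blocked=[]
Op 12: conn=54 S1=12 S2=86 S3=23 S4=16 blocked=[]
Op 13: conn=38 S1=12 S2=86 S3=23 S4=0 blocked=[4]

Answer: S4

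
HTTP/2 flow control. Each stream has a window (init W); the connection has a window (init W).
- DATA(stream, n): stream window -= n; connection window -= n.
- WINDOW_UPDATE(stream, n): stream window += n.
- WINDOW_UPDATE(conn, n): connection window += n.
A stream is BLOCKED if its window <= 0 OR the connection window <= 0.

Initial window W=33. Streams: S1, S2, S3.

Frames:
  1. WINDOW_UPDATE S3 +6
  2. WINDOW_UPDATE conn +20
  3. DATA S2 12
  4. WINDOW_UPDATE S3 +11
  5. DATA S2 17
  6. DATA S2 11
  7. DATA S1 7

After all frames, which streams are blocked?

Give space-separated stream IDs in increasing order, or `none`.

Op 1: conn=33 S1=33 S2=33 S3=39 blocked=[]
Op 2: conn=53 S1=33 S2=33 S3=39 blocked=[]
Op 3: conn=41 S1=33 S2=21 S3=39 blocked=[]
Op 4: conn=41 S1=33 S2=21 S3=50 blocked=[]
Op 5: conn=24 S1=33 S2=4 S3=50 blocked=[]
Op 6: conn=13 S1=33 S2=-7 S3=50 blocked=[2]
Op 7: conn=6 S1=26 S2=-7 S3=50 blocked=[2]

Answer: S2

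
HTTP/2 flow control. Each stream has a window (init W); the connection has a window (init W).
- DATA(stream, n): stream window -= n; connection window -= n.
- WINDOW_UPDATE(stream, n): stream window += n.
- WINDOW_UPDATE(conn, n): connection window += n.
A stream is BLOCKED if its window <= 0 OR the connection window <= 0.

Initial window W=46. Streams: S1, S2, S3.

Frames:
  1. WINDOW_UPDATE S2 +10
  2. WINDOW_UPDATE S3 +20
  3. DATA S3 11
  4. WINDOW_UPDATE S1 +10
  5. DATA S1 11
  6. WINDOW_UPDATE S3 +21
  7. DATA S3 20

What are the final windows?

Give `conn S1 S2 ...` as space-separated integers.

Op 1: conn=46 S1=46 S2=56 S3=46 blocked=[]
Op 2: conn=46 S1=46 S2=56 S3=66 blocked=[]
Op 3: conn=35 S1=46 S2=56 S3=55 blocked=[]
Op 4: conn=35 S1=56 S2=56 S3=55 blocked=[]
Op 5: conn=24 S1=45 S2=56 S3=55 blocked=[]
Op 6: conn=24 S1=45 S2=56 S3=76 blocked=[]
Op 7: conn=4 S1=45 S2=56 S3=56 blocked=[]

Answer: 4 45 56 56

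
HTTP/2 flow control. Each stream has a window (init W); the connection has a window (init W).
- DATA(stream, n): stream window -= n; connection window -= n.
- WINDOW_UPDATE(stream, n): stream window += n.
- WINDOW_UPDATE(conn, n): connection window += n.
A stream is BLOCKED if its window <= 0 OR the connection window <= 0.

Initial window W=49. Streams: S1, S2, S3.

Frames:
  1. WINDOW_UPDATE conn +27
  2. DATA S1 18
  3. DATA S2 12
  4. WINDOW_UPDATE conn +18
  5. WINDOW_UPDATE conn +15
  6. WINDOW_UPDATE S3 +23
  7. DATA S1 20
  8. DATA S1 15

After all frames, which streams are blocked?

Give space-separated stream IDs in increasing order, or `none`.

Op 1: conn=76 S1=49 S2=49 S3=49 blocked=[]
Op 2: conn=58 S1=31 S2=49 S3=49 blocked=[]
Op 3: conn=46 S1=31 S2=37 S3=49 blocked=[]
Op 4: conn=64 S1=31 S2=37 S3=49 blocked=[]
Op 5: conn=79 S1=31 S2=37 S3=49 blocked=[]
Op 6: conn=79 S1=31 S2=37 S3=72 blocked=[]
Op 7: conn=59 S1=11 S2=37 S3=72 blocked=[]
Op 8: conn=44 S1=-4 S2=37 S3=72 blocked=[1]

Answer: S1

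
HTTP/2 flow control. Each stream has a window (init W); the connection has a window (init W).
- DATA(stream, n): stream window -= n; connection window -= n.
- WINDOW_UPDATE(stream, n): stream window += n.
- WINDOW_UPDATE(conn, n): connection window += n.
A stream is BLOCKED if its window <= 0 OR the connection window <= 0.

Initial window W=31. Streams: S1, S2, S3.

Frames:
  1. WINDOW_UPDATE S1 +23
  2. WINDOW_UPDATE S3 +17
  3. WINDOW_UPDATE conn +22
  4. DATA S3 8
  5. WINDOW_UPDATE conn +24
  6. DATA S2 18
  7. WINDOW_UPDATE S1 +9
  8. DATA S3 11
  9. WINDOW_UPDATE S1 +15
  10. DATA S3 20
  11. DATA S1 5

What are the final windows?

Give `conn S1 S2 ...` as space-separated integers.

Answer: 15 73 13 9

Derivation:
Op 1: conn=31 S1=54 S2=31 S3=31 blocked=[]
Op 2: conn=31 S1=54 S2=31 S3=48 blocked=[]
Op 3: conn=53 S1=54 S2=31 S3=48 blocked=[]
Op 4: conn=45 S1=54 S2=31 S3=40 blocked=[]
Op 5: conn=69 S1=54 S2=31 S3=40 blocked=[]
Op 6: conn=51 S1=54 S2=13 S3=40 blocked=[]
Op 7: conn=51 S1=63 S2=13 S3=40 blocked=[]
Op 8: conn=40 S1=63 S2=13 S3=29 blocked=[]
Op 9: conn=40 S1=78 S2=13 S3=29 blocked=[]
Op 10: conn=20 S1=78 S2=13 S3=9 blocked=[]
Op 11: conn=15 S1=73 S2=13 S3=9 blocked=[]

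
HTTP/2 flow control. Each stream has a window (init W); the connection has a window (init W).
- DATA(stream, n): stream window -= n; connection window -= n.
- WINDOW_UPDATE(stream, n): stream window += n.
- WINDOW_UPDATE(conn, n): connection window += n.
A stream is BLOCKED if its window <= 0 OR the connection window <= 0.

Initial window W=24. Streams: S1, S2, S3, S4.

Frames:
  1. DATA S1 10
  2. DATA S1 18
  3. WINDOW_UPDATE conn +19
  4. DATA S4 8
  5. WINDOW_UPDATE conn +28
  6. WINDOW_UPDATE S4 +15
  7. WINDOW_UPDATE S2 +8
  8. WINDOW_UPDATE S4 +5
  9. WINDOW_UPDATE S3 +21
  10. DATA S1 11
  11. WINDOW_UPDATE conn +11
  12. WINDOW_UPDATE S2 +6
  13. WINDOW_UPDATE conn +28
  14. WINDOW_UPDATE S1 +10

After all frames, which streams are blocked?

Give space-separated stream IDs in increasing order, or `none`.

Answer: S1

Derivation:
Op 1: conn=14 S1=14 S2=24 S3=24 S4=24 blocked=[]
Op 2: conn=-4 S1=-4 S2=24 S3=24 S4=24 blocked=[1, 2, 3, 4]
Op 3: conn=15 S1=-4 S2=24 S3=24 S4=24 blocked=[1]
Op 4: conn=7 S1=-4 S2=24 S3=24 S4=16 blocked=[1]
Op 5: conn=35 S1=-4 S2=24 S3=24 S4=16 blocked=[1]
Op 6: conn=35 S1=-4 S2=24 S3=24 S4=31 blocked=[1]
Op 7: conn=35 S1=-4 S2=32 S3=24 S4=31 blocked=[1]
Op 8: conn=35 S1=-4 S2=32 S3=24 S4=36 blocked=[1]
Op 9: conn=35 S1=-4 S2=32 S3=45 S4=36 blocked=[1]
Op 10: conn=24 S1=-15 S2=32 S3=45 S4=36 blocked=[1]
Op 11: conn=35 S1=-15 S2=32 S3=45 S4=36 blocked=[1]
Op 12: conn=35 S1=-15 S2=38 S3=45 S4=36 blocked=[1]
Op 13: conn=63 S1=-15 S2=38 S3=45 S4=36 blocked=[1]
Op 14: conn=63 S1=-5 S2=38 S3=45 S4=36 blocked=[1]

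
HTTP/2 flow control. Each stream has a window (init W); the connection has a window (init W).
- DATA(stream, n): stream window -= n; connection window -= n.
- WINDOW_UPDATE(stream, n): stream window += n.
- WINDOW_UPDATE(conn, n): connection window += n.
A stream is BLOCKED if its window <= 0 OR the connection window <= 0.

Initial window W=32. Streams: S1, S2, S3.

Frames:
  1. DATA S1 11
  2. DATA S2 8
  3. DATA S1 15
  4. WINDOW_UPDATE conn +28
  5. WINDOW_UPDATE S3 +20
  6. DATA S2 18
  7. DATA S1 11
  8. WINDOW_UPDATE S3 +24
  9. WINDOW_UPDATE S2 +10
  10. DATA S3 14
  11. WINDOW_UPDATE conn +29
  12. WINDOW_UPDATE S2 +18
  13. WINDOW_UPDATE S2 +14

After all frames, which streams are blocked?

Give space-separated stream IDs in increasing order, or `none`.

Answer: S1

Derivation:
Op 1: conn=21 S1=21 S2=32 S3=32 blocked=[]
Op 2: conn=13 S1=21 S2=24 S3=32 blocked=[]
Op 3: conn=-2 S1=6 S2=24 S3=32 blocked=[1, 2, 3]
Op 4: conn=26 S1=6 S2=24 S3=32 blocked=[]
Op 5: conn=26 S1=6 S2=24 S3=52 blocked=[]
Op 6: conn=8 S1=6 S2=6 S3=52 blocked=[]
Op 7: conn=-3 S1=-5 S2=6 S3=52 blocked=[1, 2, 3]
Op 8: conn=-3 S1=-5 S2=6 S3=76 blocked=[1, 2, 3]
Op 9: conn=-3 S1=-5 S2=16 S3=76 blocked=[1, 2, 3]
Op 10: conn=-17 S1=-5 S2=16 S3=62 blocked=[1, 2, 3]
Op 11: conn=12 S1=-5 S2=16 S3=62 blocked=[1]
Op 12: conn=12 S1=-5 S2=34 S3=62 blocked=[1]
Op 13: conn=12 S1=-5 S2=48 S3=62 blocked=[1]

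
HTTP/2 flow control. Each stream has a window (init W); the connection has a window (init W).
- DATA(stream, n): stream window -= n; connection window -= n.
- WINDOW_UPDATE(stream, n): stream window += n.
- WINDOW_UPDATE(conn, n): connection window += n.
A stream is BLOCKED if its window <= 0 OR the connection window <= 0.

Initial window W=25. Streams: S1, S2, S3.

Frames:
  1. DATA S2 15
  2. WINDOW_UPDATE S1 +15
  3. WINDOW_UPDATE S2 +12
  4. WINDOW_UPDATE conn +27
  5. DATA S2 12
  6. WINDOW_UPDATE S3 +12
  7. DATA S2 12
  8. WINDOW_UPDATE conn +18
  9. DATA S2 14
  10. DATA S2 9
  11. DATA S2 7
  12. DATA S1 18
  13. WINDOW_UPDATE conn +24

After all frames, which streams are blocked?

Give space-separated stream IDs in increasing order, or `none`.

Answer: S2

Derivation:
Op 1: conn=10 S1=25 S2=10 S3=25 blocked=[]
Op 2: conn=10 S1=40 S2=10 S3=25 blocked=[]
Op 3: conn=10 S1=40 S2=22 S3=25 blocked=[]
Op 4: conn=37 S1=40 S2=22 S3=25 blocked=[]
Op 5: conn=25 S1=40 S2=10 S3=25 blocked=[]
Op 6: conn=25 S1=40 S2=10 S3=37 blocked=[]
Op 7: conn=13 S1=40 S2=-2 S3=37 blocked=[2]
Op 8: conn=31 S1=40 S2=-2 S3=37 blocked=[2]
Op 9: conn=17 S1=40 S2=-16 S3=37 blocked=[2]
Op 10: conn=8 S1=40 S2=-25 S3=37 blocked=[2]
Op 11: conn=1 S1=40 S2=-32 S3=37 blocked=[2]
Op 12: conn=-17 S1=22 S2=-32 S3=37 blocked=[1, 2, 3]
Op 13: conn=7 S1=22 S2=-32 S3=37 blocked=[2]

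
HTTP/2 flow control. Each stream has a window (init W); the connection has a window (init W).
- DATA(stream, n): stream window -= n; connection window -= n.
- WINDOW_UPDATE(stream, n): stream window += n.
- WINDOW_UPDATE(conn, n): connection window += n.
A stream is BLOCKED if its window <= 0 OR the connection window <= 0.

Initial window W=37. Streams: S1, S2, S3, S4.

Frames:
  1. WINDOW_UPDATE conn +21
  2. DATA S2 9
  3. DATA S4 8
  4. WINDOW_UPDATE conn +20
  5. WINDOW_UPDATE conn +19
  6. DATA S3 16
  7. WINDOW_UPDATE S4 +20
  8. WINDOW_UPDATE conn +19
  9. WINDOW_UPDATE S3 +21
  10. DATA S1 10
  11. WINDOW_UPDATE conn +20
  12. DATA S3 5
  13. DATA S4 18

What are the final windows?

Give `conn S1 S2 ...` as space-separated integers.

Op 1: conn=58 S1=37 S2=37 S3=37 S4=37 blocked=[]
Op 2: conn=49 S1=37 S2=28 S3=37 S4=37 blocked=[]
Op 3: conn=41 S1=37 S2=28 S3=37 S4=29 blocked=[]
Op 4: conn=61 S1=37 S2=28 S3=37 S4=29 blocked=[]
Op 5: conn=80 S1=37 S2=28 S3=37 S4=29 blocked=[]
Op 6: conn=64 S1=37 S2=28 S3=21 S4=29 blocked=[]
Op 7: conn=64 S1=37 S2=28 S3=21 S4=49 blocked=[]
Op 8: conn=83 S1=37 S2=28 S3=21 S4=49 blocked=[]
Op 9: conn=83 S1=37 S2=28 S3=42 S4=49 blocked=[]
Op 10: conn=73 S1=27 S2=28 S3=42 S4=49 blocked=[]
Op 11: conn=93 S1=27 S2=28 S3=42 S4=49 blocked=[]
Op 12: conn=88 S1=27 S2=28 S3=37 S4=49 blocked=[]
Op 13: conn=70 S1=27 S2=28 S3=37 S4=31 blocked=[]

Answer: 70 27 28 37 31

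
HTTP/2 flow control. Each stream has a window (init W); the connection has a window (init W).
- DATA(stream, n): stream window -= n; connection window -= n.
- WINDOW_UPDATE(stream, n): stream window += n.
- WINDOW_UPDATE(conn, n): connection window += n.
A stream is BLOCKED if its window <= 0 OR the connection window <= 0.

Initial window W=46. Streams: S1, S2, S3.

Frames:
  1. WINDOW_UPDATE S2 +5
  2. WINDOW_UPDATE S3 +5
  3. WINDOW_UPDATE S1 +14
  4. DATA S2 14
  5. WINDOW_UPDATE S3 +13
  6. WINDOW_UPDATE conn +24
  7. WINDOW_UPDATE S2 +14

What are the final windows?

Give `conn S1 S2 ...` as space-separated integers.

Op 1: conn=46 S1=46 S2=51 S3=46 blocked=[]
Op 2: conn=46 S1=46 S2=51 S3=51 blocked=[]
Op 3: conn=46 S1=60 S2=51 S3=51 blocked=[]
Op 4: conn=32 S1=60 S2=37 S3=51 blocked=[]
Op 5: conn=32 S1=60 S2=37 S3=64 blocked=[]
Op 6: conn=56 S1=60 S2=37 S3=64 blocked=[]
Op 7: conn=56 S1=60 S2=51 S3=64 blocked=[]

Answer: 56 60 51 64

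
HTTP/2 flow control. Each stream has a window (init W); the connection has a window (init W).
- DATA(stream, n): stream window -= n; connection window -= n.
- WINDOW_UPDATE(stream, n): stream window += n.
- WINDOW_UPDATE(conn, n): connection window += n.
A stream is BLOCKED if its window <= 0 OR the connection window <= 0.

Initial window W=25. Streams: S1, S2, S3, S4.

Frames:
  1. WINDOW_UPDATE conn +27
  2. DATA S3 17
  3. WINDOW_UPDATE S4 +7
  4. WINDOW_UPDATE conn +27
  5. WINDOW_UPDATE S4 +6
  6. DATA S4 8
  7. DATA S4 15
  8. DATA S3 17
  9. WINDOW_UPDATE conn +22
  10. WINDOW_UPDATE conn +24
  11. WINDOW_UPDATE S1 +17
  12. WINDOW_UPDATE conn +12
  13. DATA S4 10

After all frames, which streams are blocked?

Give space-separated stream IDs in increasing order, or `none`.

Answer: S3

Derivation:
Op 1: conn=52 S1=25 S2=25 S3=25 S4=25 blocked=[]
Op 2: conn=35 S1=25 S2=25 S3=8 S4=25 blocked=[]
Op 3: conn=35 S1=25 S2=25 S3=8 S4=32 blocked=[]
Op 4: conn=62 S1=25 S2=25 S3=8 S4=32 blocked=[]
Op 5: conn=62 S1=25 S2=25 S3=8 S4=38 blocked=[]
Op 6: conn=54 S1=25 S2=25 S3=8 S4=30 blocked=[]
Op 7: conn=39 S1=25 S2=25 S3=8 S4=15 blocked=[]
Op 8: conn=22 S1=25 S2=25 S3=-9 S4=15 blocked=[3]
Op 9: conn=44 S1=25 S2=25 S3=-9 S4=15 blocked=[3]
Op 10: conn=68 S1=25 S2=25 S3=-9 S4=15 blocked=[3]
Op 11: conn=68 S1=42 S2=25 S3=-9 S4=15 blocked=[3]
Op 12: conn=80 S1=42 S2=25 S3=-9 S4=15 blocked=[3]
Op 13: conn=70 S1=42 S2=25 S3=-9 S4=5 blocked=[3]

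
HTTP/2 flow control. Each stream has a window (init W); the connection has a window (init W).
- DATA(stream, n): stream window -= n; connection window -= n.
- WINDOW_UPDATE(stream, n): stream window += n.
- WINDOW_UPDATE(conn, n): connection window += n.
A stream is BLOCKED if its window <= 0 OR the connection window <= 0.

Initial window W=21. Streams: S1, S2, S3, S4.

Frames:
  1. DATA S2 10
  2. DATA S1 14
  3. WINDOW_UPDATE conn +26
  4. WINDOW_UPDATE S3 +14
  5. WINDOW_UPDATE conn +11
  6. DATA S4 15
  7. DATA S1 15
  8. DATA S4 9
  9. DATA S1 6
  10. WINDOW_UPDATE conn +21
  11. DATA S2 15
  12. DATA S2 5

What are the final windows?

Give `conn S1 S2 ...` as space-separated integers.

Answer: -10 -14 -9 35 -3

Derivation:
Op 1: conn=11 S1=21 S2=11 S3=21 S4=21 blocked=[]
Op 2: conn=-3 S1=7 S2=11 S3=21 S4=21 blocked=[1, 2, 3, 4]
Op 3: conn=23 S1=7 S2=11 S3=21 S4=21 blocked=[]
Op 4: conn=23 S1=7 S2=11 S3=35 S4=21 blocked=[]
Op 5: conn=34 S1=7 S2=11 S3=35 S4=21 blocked=[]
Op 6: conn=19 S1=7 S2=11 S3=35 S4=6 blocked=[]
Op 7: conn=4 S1=-8 S2=11 S3=35 S4=6 blocked=[1]
Op 8: conn=-5 S1=-8 S2=11 S3=35 S4=-3 blocked=[1, 2, 3, 4]
Op 9: conn=-11 S1=-14 S2=11 S3=35 S4=-3 blocked=[1, 2, 3, 4]
Op 10: conn=10 S1=-14 S2=11 S3=35 S4=-3 blocked=[1, 4]
Op 11: conn=-5 S1=-14 S2=-4 S3=35 S4=-3 blocked=[1, 2, 3, 4]
Op 12: conn=-10 S1=-14 S2=-9 S3=35 S4=-3 blocked=[1, 2, 3, 4]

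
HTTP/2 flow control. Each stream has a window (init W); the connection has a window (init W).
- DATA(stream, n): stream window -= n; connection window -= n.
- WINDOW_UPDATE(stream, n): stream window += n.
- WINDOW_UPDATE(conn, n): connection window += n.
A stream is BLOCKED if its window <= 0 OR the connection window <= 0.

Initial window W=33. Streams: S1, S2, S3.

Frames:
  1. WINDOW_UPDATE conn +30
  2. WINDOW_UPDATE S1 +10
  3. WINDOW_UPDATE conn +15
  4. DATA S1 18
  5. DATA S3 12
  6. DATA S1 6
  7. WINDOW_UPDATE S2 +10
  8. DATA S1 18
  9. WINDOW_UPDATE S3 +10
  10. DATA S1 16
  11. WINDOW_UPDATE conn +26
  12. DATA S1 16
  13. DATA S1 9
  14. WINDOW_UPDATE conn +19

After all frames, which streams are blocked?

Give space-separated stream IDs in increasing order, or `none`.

Answer: S1

Derivation:
Op 1: conn=63 S1=33 S2=33 S3=33 blocked=[]
Op 2: conn=63 S1=43 S2=33 S3=33 blocked=[]
Op 3: conn=78 S1=43 S2=33 S3=33 blocked=[]
Op 4: conn=60 S1=25 S2=33 S3=33 blocked=[]
Op 5: conn=48 S1=25 S2=33 S3=21 blocked=[]
Op 6: conn=42 S1=19 S2=33 S3=21 blocked=[]
Op 7: conn=42 S1=19 S2=43 S3=21 blocked=[]
Op 8: conn=24 S1=1 S2=43 S3=21 blocked=[]
Op 9: conn=24 S1=1 S2=43 S3=31 blocked=[]
Op 10: conn=8 S1=-15 S2=43 S3=31 blocked=[1]
Op 11: conn=34 S1=-15 S2=43 S3=31 blocked=[1]
Op 12: conn=18 S1=-31 S2=43 S3=31 blocked=[1]
Op 13: conn=9 S1=-40 S2=43 S3=31 blocked=[1]
Op 14: conn=28 S1=-40 S2=43 S3=31 blocked=[1]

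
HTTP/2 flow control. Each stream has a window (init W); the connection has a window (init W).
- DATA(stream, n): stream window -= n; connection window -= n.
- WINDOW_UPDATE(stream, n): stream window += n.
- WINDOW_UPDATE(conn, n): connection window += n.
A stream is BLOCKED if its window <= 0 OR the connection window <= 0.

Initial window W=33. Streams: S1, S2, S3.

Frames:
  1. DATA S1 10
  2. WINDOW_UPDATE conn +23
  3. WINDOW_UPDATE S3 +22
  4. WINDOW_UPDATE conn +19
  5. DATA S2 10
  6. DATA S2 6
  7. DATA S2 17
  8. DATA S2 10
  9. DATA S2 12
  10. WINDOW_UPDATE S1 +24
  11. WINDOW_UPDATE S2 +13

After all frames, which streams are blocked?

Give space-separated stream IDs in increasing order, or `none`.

Op 1: conn=23 S1=23 S2=33 S3=33 blocked=[]
Op 2: conn=46 S1=23 S2=33 S3=33 blocked=[]
Op 3: conn=46 S1=23 S2=33 S3=55 blocked=[]
Op 4: conn=65 S1=23 S2=33 S3=55 blocked=[]
Op 5: conn=55 S1=23 S2=23 S3=55 blocked=[]
Op 6: conn=49 S1=23 S2=17 S3=55 blocked=[]
Op 7: conn=32 S1=23 S2=0 S3=55 blocked=[2]
Op 8: conn=22 S1=23 S2=-10 S3=55 blocked=[2]
Op 9: conn=10 S1=23 S2=-22 S3=55 blocked=[2]
Op 10: conn=10 S1=47 S2=-22 S3=55 blocked=[2]
Op 11: conn=10 S1=47 S2=-9 S3=55 blocked=[2]

Answer: S2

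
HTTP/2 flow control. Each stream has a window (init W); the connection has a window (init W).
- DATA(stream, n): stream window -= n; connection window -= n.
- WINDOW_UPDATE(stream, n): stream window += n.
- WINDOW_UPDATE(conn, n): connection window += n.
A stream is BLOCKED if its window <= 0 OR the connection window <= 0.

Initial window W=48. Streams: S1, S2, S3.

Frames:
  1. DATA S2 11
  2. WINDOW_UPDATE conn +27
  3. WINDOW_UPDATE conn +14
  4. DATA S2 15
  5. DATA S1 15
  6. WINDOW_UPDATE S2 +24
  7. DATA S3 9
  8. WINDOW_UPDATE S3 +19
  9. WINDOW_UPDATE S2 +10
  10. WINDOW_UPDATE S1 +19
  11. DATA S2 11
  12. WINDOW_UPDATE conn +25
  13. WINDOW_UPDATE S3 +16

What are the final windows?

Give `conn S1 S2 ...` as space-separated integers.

Op 1: conn=37 S1=48 S2=37 S3=48 blocked=[]
Op 2: conn=64 S1=48 S2=37 S3=48 blocked=[]
Op 3: conn=78 S1=48 S2=37 S3=48 blocked=[]
Op 4: conn=63 S1=48 S2=22 S3=48 blocked=[]
Op 5: conn=48 S1=33 S2=22 S3=48 blocked=[]
Op 6: conn=48 S1=33 S2=46 S3=48 blocked=[]
Op 7: conn=39 S1=33 S2=46 S3=39 blocked=[]
Op 8: conn=39 S1=33 S2=46 S3=58 blocked=[]
Op 9: conn=39 S1=33 S2=56 S3=58 blocked=[]
Op 10: conn=39 S1=52 S2=56 S3=58 blocked=[]
Op 11: conn=28 S1=52 S2=45 S3=58 blocked=[]
Op 12: conn=53 S1=52 S2=45 S3=58 blocked=[]
Op 13: conn=53 S1=52 S2=45 S3=74 blocked=[]

Answer: 53 52 45 74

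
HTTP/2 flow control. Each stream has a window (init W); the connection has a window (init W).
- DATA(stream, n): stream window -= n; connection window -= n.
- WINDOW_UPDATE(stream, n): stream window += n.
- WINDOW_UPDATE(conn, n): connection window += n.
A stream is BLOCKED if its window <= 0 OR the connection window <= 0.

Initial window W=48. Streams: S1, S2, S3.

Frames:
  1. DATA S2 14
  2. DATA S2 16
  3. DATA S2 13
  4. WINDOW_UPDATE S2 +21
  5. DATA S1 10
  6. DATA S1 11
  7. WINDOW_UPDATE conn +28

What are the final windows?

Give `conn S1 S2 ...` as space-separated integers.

Op 1: conn=34 S1=48 S2=34 S3=48 blocked=[]
Op 2: conn=18 S1=48 S2=18 S3=48 blocked=[]
Op 3: conn=5 S1=48 S2=5 S3=48 blocked=[]
Op 4: conn=5 S1=48 S2=26 S3=48 blocked=[]
Op 5: conn=-5 S1=38 S2=26 S3=48 blocked=[1, 2, 3]
Op 6: conn=-16 S1=27 S2=26 S3=48 blocked=[1, 2, 3]
Op 7: conn=12 S1=27 S2=26 S3=48 blocked=[]

Answer: 12 27 26 48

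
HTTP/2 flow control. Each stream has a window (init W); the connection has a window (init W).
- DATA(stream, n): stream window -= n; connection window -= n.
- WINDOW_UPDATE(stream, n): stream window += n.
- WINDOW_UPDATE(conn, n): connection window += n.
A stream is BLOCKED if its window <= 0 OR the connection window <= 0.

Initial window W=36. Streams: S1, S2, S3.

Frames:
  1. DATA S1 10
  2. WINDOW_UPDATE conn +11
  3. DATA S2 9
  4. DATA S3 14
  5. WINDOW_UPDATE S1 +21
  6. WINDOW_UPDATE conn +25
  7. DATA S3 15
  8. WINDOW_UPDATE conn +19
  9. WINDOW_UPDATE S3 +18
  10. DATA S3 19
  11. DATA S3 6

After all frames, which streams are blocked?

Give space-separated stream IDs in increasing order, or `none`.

Answer: S3

Derivation:
Op 1: conn=26 S1=26 S2=36 S3=36 blocked=[]
Op 2: conn=37 S1=26 S2=36 S3=36 blocked=[]
Op 3: conn=28 S1=26 S2=27 S3=36 blocked=[]
Op 4: conn=14 S1=26 S2=27 S3=22 blocked=[]
Op 5: conn=14 S1=47 S2=27 S3=22 blocked=[]
Op 6: conn=39 S1=47 S2=27 S3=22 blocked=[]
Op 7: conn=24 S1=47 S2=27 S3=7 blocked=[]
Op 8: conn=43 S1=47 S2=27 S3=7 blocked=[]
Op 9: conn=43 S1=47 S2=27 S3=25 blocked=[]
Op 10: conn=24 S1=47 S2=27 S3=6 blocked=[]
Op 11: conn=18 S1=47 S2=27 S3=0 blocked=[3]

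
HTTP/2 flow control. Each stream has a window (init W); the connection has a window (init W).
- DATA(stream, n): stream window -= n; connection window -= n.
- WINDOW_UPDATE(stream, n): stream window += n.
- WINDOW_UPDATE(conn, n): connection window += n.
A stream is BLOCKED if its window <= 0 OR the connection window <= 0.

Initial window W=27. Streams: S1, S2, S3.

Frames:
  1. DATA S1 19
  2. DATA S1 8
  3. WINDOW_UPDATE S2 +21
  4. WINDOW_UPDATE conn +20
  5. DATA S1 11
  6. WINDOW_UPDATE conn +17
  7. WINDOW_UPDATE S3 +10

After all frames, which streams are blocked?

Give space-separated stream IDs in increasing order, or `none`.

Answer: S1

Derivation:
Op 1: conn=8 S1=8 S2=27 S3=27 blocked=[]
Op 2: conn=0 S1=0 S2=27 S3=27 blocked=[1, 2, 3]
Op 3: conn=0 S1=0 S2=48 S3=27 blocked=[1, 2, 3]
Op 4: conn=20 S1=0 S2=48 S3=27 blocked=[1]
Op 5: conn=9 S1=-11 S2=48 S3=27 blocked=[1]
Op 6: conn=26 S1=-11 S2=48 S3=27 blocked=[1]
Op 7: conn=26 S1=-11 S2=48 S3=37 blocked=[1]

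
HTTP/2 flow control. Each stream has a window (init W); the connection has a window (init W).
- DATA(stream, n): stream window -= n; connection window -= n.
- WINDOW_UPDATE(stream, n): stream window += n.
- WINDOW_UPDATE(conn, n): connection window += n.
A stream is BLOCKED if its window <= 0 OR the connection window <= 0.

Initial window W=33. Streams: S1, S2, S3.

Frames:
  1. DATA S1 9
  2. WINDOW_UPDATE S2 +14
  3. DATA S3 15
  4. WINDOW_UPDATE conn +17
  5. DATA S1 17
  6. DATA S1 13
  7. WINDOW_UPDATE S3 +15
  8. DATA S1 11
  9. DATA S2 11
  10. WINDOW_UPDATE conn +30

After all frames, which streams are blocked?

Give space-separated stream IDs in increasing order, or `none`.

Op 1: conn=24 S1=24 S2=33 S3=33 blocked=[]
Op 2: conn=24 S1=24 S2=47 S3=33 blocked=[]
Op 3: conn=9 S1=24 S2=47 S3=18 blocked=[]
Op 4: conn=26 S1=24 S2=47 S3=18 blocked=[]
Op 5: conn=9 S1=7 S2=47 S3=18 blocked=[]
Op 6: conn=-4 S1=-6 S2=47 S3=18 blocked=[1, 2, 3]
Op 7: conn=-4 S1=-6 S2=47 S3=33 blocked=[1, 2, 3]
Op 8: conn=-15 S1=-17 S2=47 S3=33 blocked=[1, 2, 3]
Op 9: conn=-26 S1=-17 S2=36 S3=33 blocked=[1, 2, 3]
Op 10: conn=4 S1=-17 S2=36 S3=33 blocked=[1]

Answer: S1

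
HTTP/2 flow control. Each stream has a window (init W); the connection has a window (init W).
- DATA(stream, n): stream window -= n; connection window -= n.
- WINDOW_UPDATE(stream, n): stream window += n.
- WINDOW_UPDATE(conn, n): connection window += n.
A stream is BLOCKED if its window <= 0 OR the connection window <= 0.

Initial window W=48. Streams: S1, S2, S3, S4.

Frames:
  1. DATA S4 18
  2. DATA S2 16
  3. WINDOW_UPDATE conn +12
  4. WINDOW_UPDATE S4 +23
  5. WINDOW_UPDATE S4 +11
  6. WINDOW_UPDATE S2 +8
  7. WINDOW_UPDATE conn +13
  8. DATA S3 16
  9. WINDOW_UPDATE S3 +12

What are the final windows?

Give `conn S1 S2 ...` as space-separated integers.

Answer: 23 48 40 44 64

Derivation:
Op 1: conn=30 S1=48 S2=48 S3=48 S4=30 blocked=[]
Op 2: conn=14 S1=48 S2=32 S3=48 S4=30 blocked=[]
Op 3: conn=26 S1=48 S2=32 S3=48 S4=30 blocked=[]
Op 4: conn=26 S1=48 S2=32 S3=48 S4=53 blocked=[]
Op 5: conn=26 S1=48 S2=32 S3=48 S4=64 blocked=[]
Op 6: conn=26 S1=48 S2=40 S3=48 S4=64 blocked=[]
Op 7: conn=39 S1=48 S2=40 S3=48 S4=64 blocked=[]
Op 8: conn=23 S1=48 S2=40 S3=32 S4=64 blocked=[]
Op 9: conn=23 S1=48 S2=40 S3=44 S4=64 blocked=[]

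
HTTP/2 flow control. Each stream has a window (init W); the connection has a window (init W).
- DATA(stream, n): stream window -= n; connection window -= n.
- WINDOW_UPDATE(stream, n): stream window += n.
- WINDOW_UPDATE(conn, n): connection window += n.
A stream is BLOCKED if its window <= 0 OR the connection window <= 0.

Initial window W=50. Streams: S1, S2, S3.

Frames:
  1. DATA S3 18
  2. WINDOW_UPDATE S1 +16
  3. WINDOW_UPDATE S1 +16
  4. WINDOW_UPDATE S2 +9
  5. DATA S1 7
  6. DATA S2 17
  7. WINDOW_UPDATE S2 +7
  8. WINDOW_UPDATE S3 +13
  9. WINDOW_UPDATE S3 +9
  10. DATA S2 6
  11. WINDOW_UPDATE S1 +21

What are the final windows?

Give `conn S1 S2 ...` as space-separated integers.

Op 1: conn=32 S1=50 S2=50 S3=32 blocked=[]
Op 2: conn=32 S1=66 S2=50 S3=32 blocked=[]
Op 3: conn=32 S1=82 S2=50 S3=32 blocked=[]
Op 4: conn=32 S1=82 S2=59 S3=32 blocked=[]
Op 5: conn=25 S1=75 S2=59 S3=32 blocked=[]
Op 6: conn=8 S1=75 S2=42 S3=32 blocked=[]
Op 7: conn=8 S1=75 S2=49 S3=32 blocked=[]
Op 8: conn=8 S1=75 S2=49 S3=45 blocked=[]
Op 9: conn=8 S1=75 S2=49 S3=54 blocked=[]
Op 10: conn=2 S1=75 S2=43 S3=54 blocked=[]
Op 11: conn=2 S1=96 S2=43 S3=54 blocked=[]

Answer: 2 96 43 54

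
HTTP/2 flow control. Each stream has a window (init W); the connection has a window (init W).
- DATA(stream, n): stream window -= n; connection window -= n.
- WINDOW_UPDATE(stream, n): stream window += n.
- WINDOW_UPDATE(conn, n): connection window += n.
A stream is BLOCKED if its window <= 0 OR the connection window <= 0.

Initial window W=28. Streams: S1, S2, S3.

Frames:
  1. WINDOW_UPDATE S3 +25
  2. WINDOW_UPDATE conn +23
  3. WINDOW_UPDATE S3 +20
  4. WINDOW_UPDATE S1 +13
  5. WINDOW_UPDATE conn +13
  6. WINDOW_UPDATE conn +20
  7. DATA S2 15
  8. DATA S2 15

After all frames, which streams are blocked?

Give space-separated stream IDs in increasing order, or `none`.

Answer: S2

Derivation:
Op 1: conn=28 S1=28 S2=28 S3=53 blocked=[]
Op 2: conn=51 S1=28 S2=28 S3=53 blocked=[]
Op 3: conn=51 S1=28 S2=28 S3=73 blocked=[]
Op 4: conn=51 S1=41 S2=28 S3=73 blocked=[]
Op 5: conn=64 S1=41 S2=28 S3=73 blocked=[]
Op 6: conn=84 S1=41 S2=28 S3=73 blocked=[]
Op 7: conn=69 S1=41 S2=13 S3=73 blocked=[]
Op 8: conn=54 S1=41 S2=-2 S3=73 blocked=[2]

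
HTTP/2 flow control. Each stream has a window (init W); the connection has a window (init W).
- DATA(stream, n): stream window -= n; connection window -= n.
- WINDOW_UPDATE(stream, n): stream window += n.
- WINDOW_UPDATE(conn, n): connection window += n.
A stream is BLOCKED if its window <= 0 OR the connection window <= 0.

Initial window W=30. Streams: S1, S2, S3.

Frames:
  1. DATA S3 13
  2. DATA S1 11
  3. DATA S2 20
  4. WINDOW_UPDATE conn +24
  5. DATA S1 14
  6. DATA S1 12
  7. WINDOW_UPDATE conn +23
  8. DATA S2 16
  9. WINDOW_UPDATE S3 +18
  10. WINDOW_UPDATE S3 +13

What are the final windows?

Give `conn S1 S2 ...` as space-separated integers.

Op 1: conn=17 S1=30 S2=30 S3=17 blocked=[]
Op 2: conn=6 S1=19 S2=30 S3=17 blocked=[]
Op 3: conn=-14 S1=19 S2=10 S3=17 blocked=[1, 2, 3]
Op 4: conn=10 S1=19 S2=10 S3=17 blocked=[]
Op 5: conn=-4 S1=5 S2=10 S3=17 blocked=[1, 2, 3]
Op 6: conn=-16 S1=-7 S2=10 S3=17 blocked=[1, 2, 3]
Op 7: conn=7 S1=-7 S2=10 S3=17 blocked=[1]
Op 8: conn=-9 S1=-7 S2=-6 S3=17 blocked=[1, 2, 3]
Op 9: conn=-9 S1=-7 S2=-6 S3=35 blocked=[1, 2, 3]
Op 10: conn=-9 S1=-7 S2=-6 S3=48 blocked=[1, 2, 3]

Answer: -9 -7 -6 48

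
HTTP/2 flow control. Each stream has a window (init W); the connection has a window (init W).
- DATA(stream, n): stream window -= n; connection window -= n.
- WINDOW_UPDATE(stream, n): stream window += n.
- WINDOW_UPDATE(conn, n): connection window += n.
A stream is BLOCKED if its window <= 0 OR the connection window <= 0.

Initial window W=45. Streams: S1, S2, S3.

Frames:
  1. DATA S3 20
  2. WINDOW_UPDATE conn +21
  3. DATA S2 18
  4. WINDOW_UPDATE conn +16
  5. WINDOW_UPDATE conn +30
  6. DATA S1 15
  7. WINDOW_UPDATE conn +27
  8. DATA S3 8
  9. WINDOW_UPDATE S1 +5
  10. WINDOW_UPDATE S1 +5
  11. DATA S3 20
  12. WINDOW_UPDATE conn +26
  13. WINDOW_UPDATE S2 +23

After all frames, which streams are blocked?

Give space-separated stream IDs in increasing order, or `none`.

Op 1: conn=25 S1=45 S2=45 S3=25 blocked=[]
Op 2: conn=46 S1=45 S2=45 S3=25 blocked=[]
Op 3: conn=28 S1=45 S2=27 S3=25 blocked=[]
Op 4: conn=44 S1=45 S2=27 S3=25 blocked=[]
Op 5: conn=74 S1=45 S2=27 S3=25 blocked=[]
Op 6: conn=59 S1=30 S2=27 S3=25 blocked=[]
Op 7: conn=86 S1=30 S2=27 S3=25 blocked=[]
Op 8: conn=78 S1=30 S2=27 S3=17 blocked=[]
Op 9: conn=78 S1=35 S2=27 S3=17 blocked=[]
Op 10: conn=78 S1=40 S2=27 S3=17 blocked=[]
Op 11: conn=58 S1=40 S2=27 S3=-3 blocked=[3]
Op 12: conn=84 S1=40 S2=27 S3=-3 blocked=[3]
Op 13: conn=84 S1=40 S2=50 S3=-3 blocked=[3]

Answer: S3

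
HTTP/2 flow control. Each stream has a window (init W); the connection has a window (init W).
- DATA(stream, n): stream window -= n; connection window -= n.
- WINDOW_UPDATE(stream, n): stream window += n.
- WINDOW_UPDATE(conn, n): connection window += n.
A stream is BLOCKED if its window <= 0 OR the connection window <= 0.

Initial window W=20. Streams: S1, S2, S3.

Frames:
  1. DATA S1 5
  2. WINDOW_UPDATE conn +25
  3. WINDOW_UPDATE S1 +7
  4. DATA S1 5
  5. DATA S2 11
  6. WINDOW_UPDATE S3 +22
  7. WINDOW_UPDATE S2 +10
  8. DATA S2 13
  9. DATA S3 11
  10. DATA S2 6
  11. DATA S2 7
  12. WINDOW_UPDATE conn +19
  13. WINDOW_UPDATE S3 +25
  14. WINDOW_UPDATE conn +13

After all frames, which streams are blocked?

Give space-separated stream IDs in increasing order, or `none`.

Op 1: conn=15 S1=15 S2=20 S3=20 blocked=[]
Op 2: conn=40 S1=15 S2=20 S3=20 blocked=[]
Op 3: conn=40 S1=22 S2=20 S3=20 blocked=[]
Op 4: conn=35 S1=17 S2=20 S3=20 blocked=[]
Op 5: conn=24 S1=17 S2=9 S3=20 blocked=[]
Op 6: conn=24 S1=17 S2=9 S3=42 blocked=[]
Op 7: conn=24 S1=17 S2=19 S3=42 blocked=[]
Op 8: conn=11 S1=17 S2=6 S3=42 blocked=[]
Op 9: conn=0 S1=17 S2=6 S3=31 blocked=[1, 2, 3]
Op 10: conn=-6 S1=17 S2=0 S3=31 blocked=[1, 2, 3]
Op 11: conn=-13 S1=17 S2=-7 S3=31 blocked=[1, 2, 3]
Op 12: conn=6 S1=17 S2=-7 S3=31 blocked=[2]
Op 13: conn=6 S1=17 S2=-7 S3=56 blocked=[2]
Op 14: conn=19 S1=17 S2=-7 S3=56 blocked=[2]

Answer: S2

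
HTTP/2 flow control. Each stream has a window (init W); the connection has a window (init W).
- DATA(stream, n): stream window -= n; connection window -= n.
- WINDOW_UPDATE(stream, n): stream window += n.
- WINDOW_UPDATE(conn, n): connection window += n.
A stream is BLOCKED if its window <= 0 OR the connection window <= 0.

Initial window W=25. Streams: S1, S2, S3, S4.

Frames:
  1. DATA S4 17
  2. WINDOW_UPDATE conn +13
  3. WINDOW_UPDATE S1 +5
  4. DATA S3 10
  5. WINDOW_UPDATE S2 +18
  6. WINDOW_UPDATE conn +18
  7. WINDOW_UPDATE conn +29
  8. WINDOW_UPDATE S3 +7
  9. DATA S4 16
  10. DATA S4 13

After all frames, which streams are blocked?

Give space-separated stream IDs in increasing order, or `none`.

Answer: S4

Derivation:
Op 1: conn=8 S1=25 S2=25 S3=25 S4=8 blocked=[]
Op 2: conn=21 S1=25 S2=25 S3=25 S4=8 blocked=[]
Op 3: conn=21 S1=30 S2=25 S3=25 S4=8 blocked=[]
Op 4: conn=11 S1=30 S2=25 S3=15 S4=8 blocked=[]
Op 5: conn=11 S1=30 S2=43 S3=15 S4=8 blocked=[]
Op 6: conn=29 S1=30 S2=43 S3=15 S4=8 blocked=[]
Op 7: conn=58 S1=30 S2=43 S3=15 S4=8 blocked=[]
Op 8: conn=58 S1=30 S2=43 S3=22 S4=8 blocked=[]
Op 9: conn=42 S1=30 S2=43 S3=22 S4=-8 blocked=[4]
Op 10: conn=29 S1=30 S2=43 S3=22 S4=-21 blocked=[4]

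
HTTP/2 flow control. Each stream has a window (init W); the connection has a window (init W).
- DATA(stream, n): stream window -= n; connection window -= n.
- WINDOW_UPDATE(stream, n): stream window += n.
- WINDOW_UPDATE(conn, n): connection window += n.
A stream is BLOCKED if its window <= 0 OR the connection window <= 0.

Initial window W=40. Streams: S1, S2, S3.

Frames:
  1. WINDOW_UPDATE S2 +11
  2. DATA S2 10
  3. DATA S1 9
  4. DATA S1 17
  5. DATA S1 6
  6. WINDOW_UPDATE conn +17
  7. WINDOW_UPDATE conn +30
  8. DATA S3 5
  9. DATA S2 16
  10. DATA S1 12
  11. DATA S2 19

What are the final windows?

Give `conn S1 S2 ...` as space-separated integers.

Answer: -7 -4 6 35

Derivation:
Op 1: conn=40 S1=40 S2=51 S3=40 blocked=[]
Op 2: conn=30 S1=40 S2=41 S3=40 blocked=[]
Op 3: conn=21 S1=31 S2=41 S3=40 blocked=[]
Op 4: conn=4 S1=14 S2=41 S3=40 blocked=[]
Op 5: conn=-2 S1=8 S2=41 S3=40 blocked=[1, 2, 3]
Op 6: conn=15 S1=8 S2=41 S3=40 blocked=[]
Op 7: conn=45 S1=8 S2=41 S3=40 blocked=[]
Op 8: conn=40 S1=8 S2=41 S3=35 blocked=[]
Op 9: conn=24 S1=8 S2=25 S3=35 blocked=[]
Op 10: conn=12 S1=-4 S2=25 S3=35 blocked=[1]
Op 11: conn=-7 S1=-4 S2=6 S3=35 blocked=[1, 2, 3]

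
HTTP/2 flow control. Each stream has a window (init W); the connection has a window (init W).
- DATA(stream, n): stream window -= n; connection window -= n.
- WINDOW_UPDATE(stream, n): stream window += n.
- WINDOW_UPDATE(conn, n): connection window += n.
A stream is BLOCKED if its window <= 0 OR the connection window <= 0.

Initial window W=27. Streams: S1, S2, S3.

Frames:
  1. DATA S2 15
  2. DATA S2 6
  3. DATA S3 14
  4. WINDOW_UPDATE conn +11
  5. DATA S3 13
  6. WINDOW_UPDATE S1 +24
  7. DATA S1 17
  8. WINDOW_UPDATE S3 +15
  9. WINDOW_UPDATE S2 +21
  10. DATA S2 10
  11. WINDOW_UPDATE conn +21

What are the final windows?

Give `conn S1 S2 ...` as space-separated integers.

Op 1: conn=12 S1=27 S2=12 S3=27 blocked=[]
Op 2: conn=6 S1=27 S2=6 S3=27 blocked=[]
Op 3: conn=-8 S1=27 S2=6 S3=13 blocked=[1, 2, 3]
Op 4: conn=3 S1=27 S2=6 S3=13 blocked=[]
Op 5: conn=-10 S1=27 S2=6 S3=0 blocked=[1, 2, 3]
Op 6: conn=-10 S1=51 S2=6 S3=0 blocked=[1, 2, 3]
Op 7: conn=-27 S1=34 S2=6 S3=0 blocked=[1, 2, 3]
Op 8: conn=-27 S1=34 S2=6 S3=15 blocked=[1, 2, 3]
Op 9: conn=-27 S1=34 S2=27 S3=15 blocked=[1, 2, 3]
Op 10: conn=-37 S1=34 S2=17 S3=15 blocked=[1, 2, 3]
Op 11: conn=-16 S1=34 S2=17 S3=15 blocked=[1, 2, 3]

Answer: -16 34 17 15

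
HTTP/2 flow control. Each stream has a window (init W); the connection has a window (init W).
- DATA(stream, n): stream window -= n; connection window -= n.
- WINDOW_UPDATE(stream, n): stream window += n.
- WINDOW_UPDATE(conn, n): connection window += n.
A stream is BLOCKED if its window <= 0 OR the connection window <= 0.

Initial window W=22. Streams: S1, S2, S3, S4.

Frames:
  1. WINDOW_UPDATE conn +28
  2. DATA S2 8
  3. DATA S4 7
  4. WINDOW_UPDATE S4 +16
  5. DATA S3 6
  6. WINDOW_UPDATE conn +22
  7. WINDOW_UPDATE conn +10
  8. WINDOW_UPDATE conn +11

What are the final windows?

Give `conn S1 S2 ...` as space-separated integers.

Answer: 72 22 14 16 31

Derivation:
Op 1: conn=50 S1=22 S2=22 S3=22 S4=22 blocked=[]
Op 2: conn=42 S1=22 S2=14 S3=22 S4=22 blocked=[]
Op 3: conn=35 S1=22 S2=14 S3=22 S4=15 blocked=[]
Op 4: conn=35 S1=22 S2=14 S3=22 S4=31 blocked=[]
Op 5: conn=29 S1=22 S2=14 S3=16 S4=31 blocked=[]
Op 6: conn=51 S1=22 S2=14 S3=16 S4=31 blocked=[]
Op 7: conn=61 S1=22 S2=14 S3=16 S4=31 blocked=[]
Op 8: conn=72 S1=22 S2=14 S3=16 S4=31 blocked=[]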